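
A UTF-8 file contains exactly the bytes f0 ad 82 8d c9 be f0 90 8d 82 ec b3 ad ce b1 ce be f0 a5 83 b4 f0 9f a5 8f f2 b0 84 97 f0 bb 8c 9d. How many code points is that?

Byte at offset 0: 0xF0 = 11110000 → 4-byte char (#1). Advance 4.
Byte at offset 4: 0xC9 = 11001001 → 2-byte char (#2). Advance 2.
Byte at offset 6: 0xF0 = 11110000 → 4-byte char (#3). Advance 4.
Byte at offset 10: 0xEC = 11101100 → 3-byte char (#4). Advance 3.
Byte at offset 13: 0xCE = 11001110 → 2-byte char (#5). Advance 2.
Byte at offset 15: 0xCE = 11001110 → 2-byte char (#6). Advance 2.
Byte at offset 17: 0xF0 = 11110000 → 4-byte char (#7). Advance 4.
Byte at offset 21: 0xF0 = 11110000 → 4-byte char (#8). Advance 4.
Byte at offset 25: 0xF2 = 11110010 → 4-byte char (#9). Advance 4.
Byte at offset 29: 0xF0 = 11110000 → 4-byte char (#10). Advance 4.
Reached end at offset 33 after 10 code points.

10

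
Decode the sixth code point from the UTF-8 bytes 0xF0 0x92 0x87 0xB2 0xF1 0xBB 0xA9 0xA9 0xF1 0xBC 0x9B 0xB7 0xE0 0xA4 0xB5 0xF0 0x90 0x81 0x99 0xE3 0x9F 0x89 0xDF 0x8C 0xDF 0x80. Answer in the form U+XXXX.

U+37C9

Offset 0: leading byte 0xF0 = 11110000 → 4-byte char #1 = F0 92 87 B2.
Offset 4: leading byte 0xF1 = 11110001 → 4-byte char #2 = F1 BB A9 A9.
Offset 8: leading byte 0xF1 = 11110001 → 4-byte char #3 = F1 BC 9B B7.
Offset 12: leading byte 0xE0 = 11100000 → 3-byte char #4 = E0 A4 B5.
Offset 15: leading byte 0xF0 = 11110000 → 4-byte char #5 = F0 90 81 99.
Offset 19: leading byte 0xE3 = 11100011 → 3-byte char #6 = E3 9F 89.
Leading byte 0xE3 = 11100011 matches 1110xxxx → 3-byte sequence.
Byte 1: 0xE3 = 11100011, payload 0011 (4 bits).
Byte 2: 0x9F = 10011111 (10xxxxxx ✓), payload 011111.
Byte 3: 0x89 = 10001001 (10xxxxxx ✓), payload 001001.
Concatenate: 0011011111001001 = 0x37C9 (16 bits → U+37C9).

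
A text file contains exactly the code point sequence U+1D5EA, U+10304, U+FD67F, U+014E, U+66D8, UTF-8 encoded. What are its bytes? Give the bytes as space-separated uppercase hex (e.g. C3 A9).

U+1D5EA: 4-byte form → F0 9D 97 AA.
U+10304: 4-byte form → F0 90 8C 84.
U+FD67F: 4-byte form → F3 BD 99 BF.
U+014E: 2-byte form → C5 8E.
U+66D8: 3-byte form → E6 9B 98.
Concatenated (17 bytes): F0 9D 97 AA F0 90 8C 84 F3 BD 99 BF C5 8E E6 9B 98.

F0 9D 97 AA F0 90 8C 84 F3 BD 99 BF C5 8E E6 9B 98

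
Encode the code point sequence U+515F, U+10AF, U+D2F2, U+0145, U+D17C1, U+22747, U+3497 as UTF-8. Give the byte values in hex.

U+515F: 3-byte form → E5 85 9F.
U+10AF: 3-byte form → E1 82 AF.
U+D2F2: 3-byte form → ED 8B B2.
U+0145: 2-byte form → C5 85.
U+D17C1: 4-byte form → F3 91 9F 81.
U+22747: 4-byte form → F0 A2 9D 87.
U+3497: 3-byte form → E3 92 97.
Concatenated (22 bytes): E5 85 9F E1 82 AF ED 8B B2 C5 85 F3 91 9F 81 F0 A2 9D 87 E3 92 97.

E5 85 9F E1 82 AF ED 8B B2 C5 85 F3 91 9F 81 F0 A2 9D 87 E3 92 97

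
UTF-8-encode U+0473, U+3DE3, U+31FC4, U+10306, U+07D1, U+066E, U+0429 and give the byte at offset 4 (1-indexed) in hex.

0xB7

1-indexed offset 4 is 0-indexed offset 3.
U+0473 → 2-byte form D1 B3 at offsets 0–1.
U+3DE3 → 3-byte form E3 B7 A3 at offsets 2–4.
Offset 3 falls in char 2's range; it's byte 2 of E3 B7 A3 = 0xB7.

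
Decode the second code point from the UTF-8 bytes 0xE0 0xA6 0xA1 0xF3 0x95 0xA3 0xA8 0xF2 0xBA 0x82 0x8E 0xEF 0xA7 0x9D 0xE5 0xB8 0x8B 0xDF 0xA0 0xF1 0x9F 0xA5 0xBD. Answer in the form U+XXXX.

Offset 0: leading byte 0xE0 = 11100000 → 3-byte char #1 = E0 A6 A1.
Offset 3: leading byte 0xF3 = 11110011 → 4-byte char #2 = F3 95 A3 A8.
Leading byte 0xF3 = 11110011 matches 11110xxx → 4-byte sequence.
Byte 1: 0xF3 = 11110011, payload 011 (3 bits).
Byte 2: 0x95 = 10010101 (10xxxxxx ✓), payload 010101.
Byte 3: 0xA3 = 10100011 (10xxxxxx ✓), payload 100011.
Byte 4: 0xA8 = 10101000 (10xxxxxx ✓), payload 101000.
Concatenate: 011010101100011101000 = 0xD58E8 (21 bits → U+D58E8).

U+D58E8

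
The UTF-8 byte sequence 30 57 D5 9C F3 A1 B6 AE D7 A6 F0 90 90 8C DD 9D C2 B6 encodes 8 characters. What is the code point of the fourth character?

U+E1DAE

Offset 0: leading byte 0x30 = 00110000 → 1-byte char #1 = 30.
Offset 1: leading byte 0x57 = 01010111 → 1-byte char #2 = 57.
Offset 2: leading byte 0xD5 = 11010101 → 2-byte char #3 = D5 9C.
Offset 4: leading byte 0xF3 = 11110011 → 4-byte char #4 = F3 A1 B6 AE.
Leading byte 0xF3 = 11110011 matches 11110xxx → 4-byte sequence.
Byte 1: 0xF3 = 11110011, payload 011 (3 bits).
Byte 2: 0xA1 = 10100001 (10xxxxxx ✓), payload 100001.
Byte 3: 0xB6 = 10110110 (10xxxxxx ✓), payload 110110.
Byte 4: 0xAE = 10101110 (10xxxxxx ✓), payload 101110.
Concatenate: 011100001110110101110 = 0xE1DAE (21 bits → U+E1DAE).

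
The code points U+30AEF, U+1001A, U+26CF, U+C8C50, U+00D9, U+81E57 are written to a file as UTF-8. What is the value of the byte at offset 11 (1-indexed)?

1-indexed offset 11 is 0-indexed offset 10.
U+30AEF → 4-byte form F0 B0 AB AF at offsets 0–3.
U+1001A → 4-byte form F0 90 80 9A at offsets 4–7.
U+26CF → 3-byte form E2 9B 8F at offsets 8–10.
Offset 10 falls in char 3's range; it's byte 3 of E2 9B 8F = 0x8F.

0x8F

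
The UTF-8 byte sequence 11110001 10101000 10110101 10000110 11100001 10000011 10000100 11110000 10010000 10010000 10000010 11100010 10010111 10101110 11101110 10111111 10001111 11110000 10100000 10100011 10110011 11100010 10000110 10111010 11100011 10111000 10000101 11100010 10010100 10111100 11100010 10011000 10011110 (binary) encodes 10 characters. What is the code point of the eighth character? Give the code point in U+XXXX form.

U+3E05

Offset 0: leading byte 0xF1 = 11110001 → 4-byte char #1 = F1 A8 B5 86.
Offset 4: leading byte 0xE1 = 11100001 → 3-byte char #2 = E1 83 84.
Offset 7: leading byte 0xF0 = 11110000 → 4-byte char #3 = F0 90 90 82.
Offset 11: leading byte 0xE2 = 11100010 → 3-byte char #4 = E2 97 AE.
Offset 14: leading byte 0xEE = 11101110 → 3-byte char #5 = EE BF 8F.
Offset 17: leading byte 0xF0 = 11110000 → 4-byte char #6 = F0 A0 A3 B3.
Offset 21: leading byte 0xE2 = 11100010 → 3-byte char #7 = E2 86 BA.
Offset 24: leading byte 0xE3 = 11100011 → 3-byte char #8 = E3 B8 85.
Leading byte 0xE3 = 11100011 matches 1110xxxx → 3-byte sequence.
Byte 1: 0xE3 = 11100011, payload 0011 (4 bits).
Byte 2: 0xB8 = 10111000 (10xxxxxx ✓), payload 111000.
Byte 3: 0x85 = 10000101 (10xxxxxx ✓), payload 000101.
Concatenate: 0011111000000101 = 0x3E05 (16 bits → U+3E05).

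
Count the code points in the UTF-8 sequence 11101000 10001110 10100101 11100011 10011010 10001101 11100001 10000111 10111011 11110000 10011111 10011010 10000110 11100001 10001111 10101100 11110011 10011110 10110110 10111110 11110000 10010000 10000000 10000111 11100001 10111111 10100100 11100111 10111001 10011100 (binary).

Byte at offset 0: 0xE8 = 11101000 → 3-byte char (#1). Advance 3.
Byte at offset 3: 0xE3 = 11100011 → 3-byte char (#2). Advance 3.
Byte at offset 6: 0xE1 = 11100001 → 3-byte char (#3). Advance 3.
Byte at offset 9: 0xF0 = 11110000 → 4-byte char (#4). Advance 4.
Byte at offset 13: 0xE1 = 11100001 → 3-byte char (#5). Advance 3.
Byte at offset 16: 0xF3 = 11110011 → 4-byte char (#6). Advance 4.
Byte at offset 20: 0xF0 = 11110000 → 4-byte char (#7). Advance 4.
Byte at offset 24: 0xE1 = 11100001 → 3-byte char (#8). Advance 3.
Byte at offset 27: 0xE7 = 11100111 → 3-byte char (#9). Advance 3.
Reached end at offset 30 after 9 code points.

9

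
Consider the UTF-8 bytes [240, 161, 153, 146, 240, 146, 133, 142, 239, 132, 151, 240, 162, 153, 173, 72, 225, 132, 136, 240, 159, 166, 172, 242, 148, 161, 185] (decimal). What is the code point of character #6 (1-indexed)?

Offset 0: leading byte 0xF0 = 11110000 → 4-byte char #1 = F0 A1 99 92.
Offset 4: leading byte 0xF0 = 11110000 → 4-byte char #2 = F0 92 85 8E.
Offset 8: leading byte 0xEF = 11101111 → 3-byte char #3 = EF 84 97.
Offset 11: leading byte 0xF0 = 11110000 → 4-byte char #4 = F0 A2 99 AD.
Offset 15: leading byte 0x48 = 01001000 → 1-byte char #5 = 48.
Offset 16: leading byte 0xE1 = 11100001 → 3-byte char #6 = E1 84 88.
Leading byte 0xE1 = 11100001 matches 1110xxxx → 3-byte sequence.
Byte 1: 0xE1 = 11100001, payload 0001 (4 bits).
Byte 2: 0x84 = 10000100 (10xxxxxx ✓), payload 000100.
Byte 3: 0x88 = 10001000 (10xxxxxx ✓), payload 001000.
Concatenate: 0001000100001000 = 0x1108 (16 bits → U+1108).

U+1108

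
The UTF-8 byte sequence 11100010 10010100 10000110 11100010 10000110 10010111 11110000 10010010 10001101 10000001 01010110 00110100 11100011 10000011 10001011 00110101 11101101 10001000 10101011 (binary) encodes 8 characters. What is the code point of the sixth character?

U+30CB

Offset 0: leading byte 0xE2 = 11100010 → 3-byte char #1 = E2 94 86.
Offset 3: leading byte 0xE2 = 11100010 → 3-byte char #2 = E2 86 97.
Offset 6: leading byte 0xF0 = 11110000 → 4-byte char #3 = F0 92 8D 81.
Offset 10: leading byte 0x56 = 01010110 → 1-byte char #4 = 56.
Offset 11: leading byte 0x34 = 00110100 → 1-byte char #5 = 34.
Offset 12: leading byte 0xE3 = 11100011 → 3-byte char #6 = E3 83 8B.
Leading byte 0xE3 = 11100011 matches 1110xxxx → 3-byte sequence.
Byte 1: 0xE3 = 11100011, payload 0011 (4 bits).
Byte 2: 0x83 = 10000011 (10xxxxxx ✓), payload 000011.
Byte 3: 0x8B = 10001011 (10xxxxxx ✓), payload 001011.
Concatenate: 0011000011001011 = 0x30CB (16 bits → U+30CB).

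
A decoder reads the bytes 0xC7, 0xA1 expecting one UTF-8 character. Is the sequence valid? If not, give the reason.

valid

Leading byte 0xC7 = 11000111 → 2-byte form.
Continuation bytes 0xA1=10100001 all match 10xxxxxx.
Decoded value 0x1E1 is ≥ 0x80 (shortest form) and not a surrogate.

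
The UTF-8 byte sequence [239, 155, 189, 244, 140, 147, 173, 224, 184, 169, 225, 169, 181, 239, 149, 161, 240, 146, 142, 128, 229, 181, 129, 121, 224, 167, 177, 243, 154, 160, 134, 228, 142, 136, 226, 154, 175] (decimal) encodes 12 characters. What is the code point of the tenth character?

Offset 0: leading byte 0xEF = 11101111 → 3-byte char #1 = EF 9B BD.
Offset 3: leading byte 0xF4 = 11110100 → 4-byte char #2 = F4 8C 93 AD.
Offset 7: leading byte 0xE0 = 11100000 → 3-byte char #3 = E0 B8 A9.
Offset 10: leading byte 0xE1 = 11100001 → 3-byte char #4 = E1 A9 B5.
Offset 13: leading byte 0xEF = 11101111 → 3-byte char #5 = EF 95 A1.
Offset 16: leading byte 0xF0 = 11110000 → 4-byte char #6 = F0 92 8E 80.
Offset 20: leading byte 0xE5 = 11100101 → 3-byte char #7 = E5 B5 81.
Offset 23: leading byte 0x79 = 01111001 → 1-byte char #8 = 79.
Offset 24: leading byte 0xE0 = 11100000 → 3-byte char #9 = E0 A7 B1.
Offset 27: leading byte 0xF3 = 11110011 → 4-byte char #10 = F3 9A A0 86.
Leading byte 0xF3 = 11110011 matches 11110xxx → 4-byte sequence.
Byte 1: 0xF3 = 11110011, payload 011 (3 bits).
Byte 2: 0x9A = 10011010 (10xxxxxx ✓), payload 011010.
Byte 3: 0xA0 = 10100000 (10xxxxxx ✓), payload 100000.
Byte 4: 0x86 = 10000110 (10xxxxxx ✓), payload 000110.
Concatenate: 011011010100000000110 = 0xDA806 (21 bits → U+DA806).

U+DA806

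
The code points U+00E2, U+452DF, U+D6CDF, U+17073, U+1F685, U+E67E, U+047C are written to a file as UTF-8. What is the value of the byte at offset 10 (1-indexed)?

1-indexed offset 10 is 0-indexed offset 9.
U+00E2 → 2-byte form C3 A2 at offsets 0–1.
U+452DF → 4-byte form F1 85 8B 9F at offsets 2–5.
U+D6CDF → 4-byte form F3 96 B3 9F at offsets 6–9.
Offset 9 falls in char 3's range; it's byte 4 of F3 96 B3 9F = 0x9F.

0x9F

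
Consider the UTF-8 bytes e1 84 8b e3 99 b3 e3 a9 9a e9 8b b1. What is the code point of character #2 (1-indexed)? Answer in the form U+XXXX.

U+3673

Offset 0: leading byte 0xE1 = 11100001 → 3-byte char #1 = E1 84 8B.
Offset 3: leading byte 0xE3 = 11100011 → 3-byte char #2 = E3 99 B3.
Leading byte 0xE3 = 11100011 matches 1110xxxx → 3-byte sequence.
Byte 1: 0xE3 = 11100011, payload 0011 (4 bits).
Byte 2: 0x99 = 10011001 (10xxxxxx ✓), payload 011001.
Byte 3: 0xB3 = 10110011 (10xxxxxx ✓), payload 110011.
Concatenate: 0011011001110011 = 0x3673 (16 bits → U+3673).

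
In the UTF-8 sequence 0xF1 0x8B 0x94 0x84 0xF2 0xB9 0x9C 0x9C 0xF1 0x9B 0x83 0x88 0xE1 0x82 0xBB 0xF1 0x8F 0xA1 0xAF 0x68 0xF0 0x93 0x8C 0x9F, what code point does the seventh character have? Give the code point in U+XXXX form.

U+1331F

Offset 0: leading byte 0xF1 = 11110001 → 4-byte char #1 = F1 8B 94 84.
Offset 4: leading byte 0xF2 = 11110010 → 4-byte char #2 = F2 B9 9C 9C.
Offset 8: leading byte 0xF1 = 11110001 → 4-byte char #3 = F1 9B 83 88.
Offset 12: leading byte 0xE1 = 11100001 → 3-byte char #4 = E1 82 BB.
Offset 15: leading byte 0xF1 = 11110001 → 4-byte char #5 = F1 8F A1 AF.
Offset 19: leading byte 0x68 = 01101000 → 1-byte char #6 = 68.
Offset 20: leading byte 0xF0 = 11110000 → 4-byte char #7 = F0 93 8C 9F.
Leading byte 0xF0 = 11110000 matches 11110xxx → 4-byte sequence.
Byte 1: 0xF0 = 11110000, payload 000 (3 bits).
Byte 2: 0x93 = 10010011 (10xxxxxx ✓), payload 010011.
Byte 3: 0x8C = 10001100 (10xxxxxx ✓), payload 001100.
Byte 4: 0x9F = 10011111 (10xxxxxx ✓), payload 011111.
Concatenate: 000010011001100011111 = 0x1331F (21 bits → U+1331F).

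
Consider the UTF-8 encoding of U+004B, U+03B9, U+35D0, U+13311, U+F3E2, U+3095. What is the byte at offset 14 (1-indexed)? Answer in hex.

0xE3

1-indexed offset 14 is 0-indexed offset 13.
U+004B → 1-byte form 4B at offsets 0–0.
U+03B9 → 2-byte form CE B9 at offsets 1–2.
U+35D0 → 3-byte form E3 97 90 at offsets 3–5.
U+13311 → 4-byte form F0 93 8C 91 at offsets 6–9.
U+F3E2 → 3-byte form EF 8F A2 at offsets 10–12.
U+3095 → 3-byte form E3 82 95 at offsets 13–15.
Offset 13 falls in char 6's range; it's byte 1 of E3 82 95 = 0xE3.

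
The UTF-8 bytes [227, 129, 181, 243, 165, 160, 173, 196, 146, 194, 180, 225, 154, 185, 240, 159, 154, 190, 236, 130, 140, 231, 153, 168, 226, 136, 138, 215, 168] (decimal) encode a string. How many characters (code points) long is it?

10

Byte at offset 0: 0xE3 = 11100011 → 3-byte char (#1). Advance 3.
Byte at offset 3: 0xF3 = 11110011 → 4-byte char (#2). Advance 4.
Byte at offset 7: 0xC4 = 11000100 → 2-byte char (#3). Advance 2.
Byte at offset 9: 0xC2 = 11000010 → 2-byte char (#4). Advance 2.
Byte at offset 11: 0xE1 = 11100001 → 3-byte char (#5). Advance 3.
Byte at offset 14: 0xF0 = 11110000 → 4-byte char (#6). Advance 4.
Byte at offset 18: 0xEC = 11101100 → 3-byte char (#7). Advance 3.
Byte at offset 21: 0xE7 = 11100111 → 3-byte char (#8). Advance 3.
Byte at offset 24: 0xE2 = 11100010 → 3-byte char (#9). Advance 3.
Byte at offset 27: 0xD7 = 11010111 → 2-byte char (#10). Advance 2.
Reached end at offset 29 after 10 code points.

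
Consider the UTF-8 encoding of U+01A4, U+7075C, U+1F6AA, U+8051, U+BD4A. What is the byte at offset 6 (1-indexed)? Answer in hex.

0x9C

1-indexed offset 6 is 0-indexed offset 5.
U+01A4 → 2-byte form C6 A4 at offsets 0–1.
U+7075C → 4-byte form F1 B0 9D 9C at offsets 2–5.
Offset 5 falls in char 2's range; it's byte 4 of F1 B0 9D 9C = 0x9C.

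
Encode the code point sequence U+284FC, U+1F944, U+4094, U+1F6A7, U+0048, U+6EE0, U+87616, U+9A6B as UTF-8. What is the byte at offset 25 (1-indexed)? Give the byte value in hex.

0xA9

1-indexed offset 25 is 0-indexed offset 24.
U+284FC → 4-byte form F0 A8 93 BC at offsets 0–3.
U+1F944 → 4-byte form F0 9F A5 84 at offsets 4–7.
U+4094 → 3-byte form E4 82 94 at offsets 8–10.
U+1F6A7 → 4-byte form F0 9F 9A A7 at offsets 11–14.
U+0048 → 1-byte form 48 at offsets 15–15.
U+6EE0 → 3-byte form E6 BB A0 at offsets 16–18.
U+87616 → 4-byte form F2 87 98 96 at offsets 19–22.
U+9A6B → 3-byte form E9 A9 AB at offsets 23–25.
Offset 24 falls in char 8's range; it's byte 2 of E9 A9 AB = 0xA9.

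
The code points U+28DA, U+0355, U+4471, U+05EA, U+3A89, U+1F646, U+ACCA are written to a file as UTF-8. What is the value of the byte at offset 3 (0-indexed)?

0xCD

U+28DA → 3-byte form E2 A3 9A at offsets 0–2.
U+0355 → 2-byte form CD 95 at offsets 3–4.
Offset 3 falls in char 2's range; it's byte 1 of CD 95 = 0xCD.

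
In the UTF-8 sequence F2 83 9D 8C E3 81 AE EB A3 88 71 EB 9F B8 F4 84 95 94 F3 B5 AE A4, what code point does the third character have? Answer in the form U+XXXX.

Offset 0: leading byte 0xF2 = 11110010 → 4-byte char #1 = F2 83 9D 8C.
Offset 4: leading byte 0xE3 = 11100011 → 3-byte char #2 = E3 81 AE.
Offset 7: leading byte 0xEB = 11101011 → 3-byte char #3 = EB A3 88.
Leading byte 0xEB = 11101011 matches 1110xxxx → 3-byte sequence.
Byte 1: 0xEB = 11101011, payload 1011 (4 bits).
Byte 2: 0xA3 = 10100011 (10xxxxxx ✓), payload 100011.
Byte 3: 0x88 = 10001000 (10xxxxxx ✓), payload 001000.
Concatenate: 1011100011001000 = 0xB8C8 (16 bits → U+B8C8).

U+B8C8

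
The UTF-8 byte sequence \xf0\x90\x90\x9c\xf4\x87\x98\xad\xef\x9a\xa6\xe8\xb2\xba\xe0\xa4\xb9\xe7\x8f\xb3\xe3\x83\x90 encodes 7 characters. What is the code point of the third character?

U+F6A6

Offset 0: leading byte 0xF0 = 11110000 → 4-byte char #1 = F0 90 90 9C.
Offset 4: leading byte 0xF4 = 11110100 → 4-byte char #2 = F4 87 98 AD.
Offset 8: leading byte 0xEF = 11101111 → 3-byte char #3 = EF 9A A6.
Leading byte 0xEF = 11101111 matches 1110xxxx → 3-byte sequence.
Byte 1: 0xEF = 11101111, payload 1111 (4 bits).
Byte 2: 0x9A = 10011010 (10xxxxxx ✓), payload 011010.
Byte 3: 0xA6 = 10100110 (10xxxxxx ✓), payload 100110.
Concatenate: 1111011010100110 = 0xF6A6 (16 bits → U+F6A6).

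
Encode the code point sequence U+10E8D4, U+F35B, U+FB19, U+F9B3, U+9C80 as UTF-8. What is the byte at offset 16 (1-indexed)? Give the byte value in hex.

1-indexed offset 16 is 0-indexed offset 15.
U+10E8D4 → 4-byte form F4 8E A3 94 at offsets 0–3.
U+F35B → 3-byte form EF 8D 9B at offsets 4–6.
U+FB19 → 3-byte form EF AC 99 at offsets 7–9.
U+F9B3 → 3-byte form EF A6 B3 at offsets 10–12.
U+9C80 → 3-byte form E9 B2 80 at offsets 13–15.
Offset 15 falls in char 5's range; it's byte 3 of E9 B2 80 = 0x80.

0x80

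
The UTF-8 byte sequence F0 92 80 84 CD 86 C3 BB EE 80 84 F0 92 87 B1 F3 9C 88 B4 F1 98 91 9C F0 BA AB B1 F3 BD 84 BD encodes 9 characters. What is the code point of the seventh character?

U+5845C

Offset 0: leading byte 0xF0 = 11110000 → 4-byte char #1 = F0 92 80 84.
Offset 4: leading byte 0xCD = 11001101 → 2-byte char #2 = CD 86.
Offset 6: leading byte 0xC3 = 11000011 → 2-byte char #3 = C3 BB.
Offset 8: leading byte 0xEE = 11101110 → 3-byte char #4 = EE 80 84.
Offset 11: leading byte 0xF0 = 11110000 → 4-byte char #5 = F0 92 87 B1.
Offset 15: leading byte 0xF3 = 11110011 → 4-byte char #6 = F3 9C 88 B4.
Offset 19: leading byte 0xF1 = 11110001 → 4-byte char #7 = F1 98 91 9C.
Leading byte 0xF1 = 11110001 matches 11110xxx → 4-byte sequence.
Byte 1: 0xF1 = 11110001, payload 001 (3 bits).
Byte 2: 0x98 = 10011000 (10xxxxxx ✓), payload 011000.
Byte 3: 0x91 = 10010001 (10xxxxxx ✓), payload 010001.
Byte 4: 0x9C = 10011100 (10xxxxxx ✓), payload 011100.
Concatenate: 001011000010001011100 = 0x5845C (21 bits → U+5845C).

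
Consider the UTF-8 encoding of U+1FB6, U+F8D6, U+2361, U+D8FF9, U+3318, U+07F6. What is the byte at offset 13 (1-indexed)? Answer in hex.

0xB9

1-indexed offset 13 is 0-indexed offset 12.
U+1FB6 → 3-byte form E1 BE B6 at offsets 0–2.
U+F8D6 → 3-byte form EF A3 96 at offsets 3–5.
U+2361 → 3-byte form E2 8D A1 at offsets 6–8.
U+D8FF9 → 4-byte form F3 98 BF B9 at offsets 9–12.
Offset 12 falls in char 4's range; it's byte 4 of F3 98 BF B9 = 0xB9.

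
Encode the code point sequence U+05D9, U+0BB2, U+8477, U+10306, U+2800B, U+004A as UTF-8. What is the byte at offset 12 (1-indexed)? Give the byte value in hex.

1-indexed offset 12 is 0-indexed offset 11.
U+05D9 → 2-byte form D7 99 at offsets 0–1.
U+0BB2 → 3-byte form E0 AE B2 at offsets 2–4.
U+8477 → 3-byte form E8 91 B7 at offsets 5–7.
U+10306 → 4-byte form F0 90 8C 86 at offsets 8–11.
Offset 11 falls in char 4's range; it's byte 4 of F0 90 8C 86 = 0x86.

0x86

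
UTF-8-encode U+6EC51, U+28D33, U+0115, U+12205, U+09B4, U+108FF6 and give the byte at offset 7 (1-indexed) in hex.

1-indexed offset 7 is 0-indexed offset 6.
U+6EC51 → 4-byte form F1 AE B1 91 at offsets 0–3.
U+28D33 → 4-byte form F0 A8 B4 B3 at offsets 4–7.
Offset 6 falls in char 2's range; it's byte 3 of F0 A8 B4 B3 = 0xB4.

0xB4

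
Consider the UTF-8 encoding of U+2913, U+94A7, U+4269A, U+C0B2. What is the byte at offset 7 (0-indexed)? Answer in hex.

U+2913 → 3-byte form E2 A4 93 at offsets 0–2.
U+94A7 → 3-byte form E9 92 A7 at offsets 3–5.
U+4269A → 4-byte form F1 82 9A 9A at offsets 6–9.
Offset 7 falls in char 3's range; it's byte 2 of F1 82 9A 9A = 0x82.

0x82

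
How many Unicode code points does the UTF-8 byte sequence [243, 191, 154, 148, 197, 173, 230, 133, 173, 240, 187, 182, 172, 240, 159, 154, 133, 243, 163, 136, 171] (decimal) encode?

6

Byte at offset 0: 0xF3 = 11110011 → 4-byte char (#1). Advance 4.
Byte at offset 4: 0xC5 = 11000101 → 2-byte char (#2). Advance 2.
Byte at offset 6: 0xE6 = 11100110 → 3-byte char (#3). Advance 3.
Byte at offset 9: 0xF0 = 11110000 → 4-byte char (#4). Advance 4.
Byte at offset 13: 0xF0 = 11110000 → 4-byte char (#5). Advance 4.
Byte at offset 17: 0xF3 = 11110011 → 4-byte char (#6). Advance 4.
Reached end at offset 21 after 6 code points.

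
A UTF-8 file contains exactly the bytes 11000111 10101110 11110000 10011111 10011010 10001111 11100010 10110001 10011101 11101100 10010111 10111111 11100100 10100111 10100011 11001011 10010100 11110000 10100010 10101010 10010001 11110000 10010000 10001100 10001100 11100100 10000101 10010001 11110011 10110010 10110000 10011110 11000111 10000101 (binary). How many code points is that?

11

Byte at offset 0: 0xC7 = 11000111 → 2-byte char (#1). Advance 2.
Byte at offset 2: 0xF0 = 11110000 → 4-byte char (#2). Advance 4.
Byte at offset 6: 0xE2 = 11100010 → 3-byte char (#3). Advance 3.
Byte at offset 9: 0xEC = 11101100 → 3-byte char (#4). Advance 3.
Byte at offset 12: 0xE4 = 11100100 → 3-byte char (#5). Advance 3.
Byte at offset 15: 0xCB = 11001011 → 2-byte char (#6). Advance 2.
Byte at offset 17: 0xF0 = 11110000 → 4-byte char (#7). Advance 4.
Byte at offset 21: 0xF0 = 11110000 → 4-byte char (#8). Advance 4.
Byte at offset 25: 0xE4 = 11100100 → 3-byte char (#9). Advance 3.
Byte at offset 28: 0xF3 = 11110011 → 4-byte char (#10). Advance 4.
Byte at offset 32: 0xC7 = 11000111 → 2-byte char (#11). Advance 2.
Reached end at offset 34 after 11 code points.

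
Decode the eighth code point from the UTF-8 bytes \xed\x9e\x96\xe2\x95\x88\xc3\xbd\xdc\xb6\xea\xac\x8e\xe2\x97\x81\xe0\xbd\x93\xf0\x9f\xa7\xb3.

Offset 0: leading byte 0xED = 11101101 → 3-byte char #1 = ED 9E 96.
Offset 3: leading byte 0xE2 = 11100010 → 3-byte char #2 = E2 95 88.
Offset 6: leading byte 0xC3 = 11000011 → 2-byte char #3 = C3 BD.
Offset 8: leading byte 0xDC = 11011100 → 2-byte char #4 = DC B6.
Offset 10: leading byte 0xEA = 11101010 → 3-byte char #5 = EA AC 8E.
Offset 13: leading byte 0xE2 = 11100010 → 3-byte char #6 = E2 97 81.
Offset 16: leading byte 0xE0 = 11100000 → 3-byte char #7 = E0 BD 93.
Offset 19: leading byte 0xF0 = 11110000 → 4-byte char #8 = F0 9F A7 B3.
Leading byte 0xF0 = 11110000 matches 11110xxx → 4-byte sequence.
Byte 1: 0xF0 = 11110000, payload 000 (3 bits).
Byte 2: 0x9F = 10011111 (10xxxxxx ✓), payload 011111.
Byte 3: 0xA7 = 10100111 (10xxxxxx ✓), payload 100111.
Byte 4: 0xB3 = 10110011 (10xxxxxx ✓), payload 110011.
Concatenate: 000011111100111110011 = 0x1F9F3 (21 bits → U+1F9F3).

U+1F9F3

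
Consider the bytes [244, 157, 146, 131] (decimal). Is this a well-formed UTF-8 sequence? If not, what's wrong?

Leading byte 0xF4 = 11110100 → 4-byte form.
Payload = 0x11D483, which exceeds U+10FFFF, the maximum Unicode code point. (Leading bytes F5–FF, or F4 followed by ≥ 0x90, are invalid.)

invalid (encodes a value above U+10FFFF)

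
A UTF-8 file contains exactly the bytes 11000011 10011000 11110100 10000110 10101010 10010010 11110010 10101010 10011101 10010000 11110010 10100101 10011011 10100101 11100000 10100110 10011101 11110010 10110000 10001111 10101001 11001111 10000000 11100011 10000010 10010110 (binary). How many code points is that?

Byte at offset 0: 0xC3 = 11000011 → 2-byte char (#1). Advance 2.
Byte at offset 2: 0xF4 = 11110100 → 4-byte char (#2). Advance 4.
Byte at offset 6: 0xF2 = 11110010 → 4-byte char (#3). Advance 4.
Byte at offset 10: 0xF2 = 11110010 → 4-byte char (#4). Advance 4.
Byte at offset 14: 0xE0 = 11100000 → 3-byte char (#5). Advance 3.
Byte at offset 17: 0xF2 = 11110010 → 4-byte char (#6). Advance 4.
Byte at offset 21: 0xCF = 11001111 → 2-byte char (#7). Advance 2.
Byte at offset 23: 0xE3 = 11100011 → 3-byte char (#8). Advance 3.
Reached end at offset 26 after 8 code points.

8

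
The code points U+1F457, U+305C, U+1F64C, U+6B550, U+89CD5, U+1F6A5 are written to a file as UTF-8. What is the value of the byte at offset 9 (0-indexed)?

U+1F457 → 4-byte form F0 9F 91 97 at offsets 0–3.
U+305C → 3-byte form E3 81 9C at offsets 4–6.
U+1F64C → 4-byte form F0 9F 99 8C at offsets 7–10.
Offset 9 falls in char 3's range; it's byte 3 of F0 9F 99 8C = 0x99.

0x99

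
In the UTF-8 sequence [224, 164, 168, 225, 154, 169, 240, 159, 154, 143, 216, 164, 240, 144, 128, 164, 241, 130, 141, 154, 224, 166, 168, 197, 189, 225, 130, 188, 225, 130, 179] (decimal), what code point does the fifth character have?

Offset 0: leading byte 0xE0 = 11100000 → 3-byte char #1 = E0 A4 A8.
Offset 3: leading byte 0xE1 = 11100001 → 3-byte char #2 = E1 9A A9.
Offset 6: leading byte 0xF0 = 11110000 → 4-byte char #3 = F0 9F 9A 8F.
Offset 10: leading byte 0xD8 = 11011000 → 2-byte char #4 = D8 A4.
Offset 12: leading byte 0xF0 = 11110000 → 4-byte char #5 = F0 90 80 A4.
Leading byte 0xF0 = 11110000 matches 11110xxx → 4-byte sequence.
Byte 1: 0xF0 = 11110000, payload 000 (3 bits).
Byte 2: 0x90 = 10010000 (10xxxxxx ✓), payload 010000.
Byte 3: 0x80 = 10000000 (10xxxxxx ✓), payload 000000.
Byte 4: 0xA4 = 10100100 (10xxxxxx ✓), payload 100100.
Concatenate: 000010000000000100100 = 0x10024 (21 bits → U+10024).

U+10024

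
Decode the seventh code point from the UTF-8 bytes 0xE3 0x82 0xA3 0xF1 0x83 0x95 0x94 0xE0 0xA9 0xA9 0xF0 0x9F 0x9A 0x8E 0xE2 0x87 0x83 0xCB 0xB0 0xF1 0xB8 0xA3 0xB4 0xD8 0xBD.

U+788F4

Offset 0: leading byte 0xE3 = 11100011 → 3-byte char #1 = E3 82 A3.
Offset 3: leading byte 0xF1 = 11110001 → 4-byte char #2 = F1 83 95 94.
Offset 7: leading byte 0xE0 = 11100000 → 3-byte char #3 = E0 A9 A9.
Offset 10: leading byte 0xF0 = 11110000 → 4-byte char #4 = F0 9F 9A 8E.
Offset 14: leading byte 0xE2 = 11100010 → 3-byte char #5 = E2 87 83.
Offset 17: leading byte 0xCB = 11001011 → 2-byte char #6 = CB B0.
Offset 19: leading byte 0xF1 = 11110001 → 4-byte char #7 = F1 B8 A3 B4.
Leading byte 0xF1 = 11110001 matches 11110xxx → 4-byte sequence.
Byte 1: 0xF1 = 11110001, payload 001 (3 bits).
Byte 2: 0xB8 = 10111000 (10xxxxxx ✓), payload 111000.
Byte 3: 0xA3 = 10100011 (10xxxxxx ✓), payload 100011.
Byte 4: 0xB4 = 10110100 (10xxxxxx ✓), payload 110100.
Concatenate: 001111000100011110100 = 0x788F4 (21 bits → U+788F4).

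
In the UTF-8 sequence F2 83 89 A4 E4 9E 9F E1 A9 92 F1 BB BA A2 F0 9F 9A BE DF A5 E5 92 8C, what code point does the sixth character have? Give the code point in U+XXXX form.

U+07E5

Offset 0: leading byte 0xF2 = 11110010 → 4-byte char #1 = F2 83 89 A4.
Offset 4: leading byte 0xE4 = 11100100 → 3-byte char #2 = E4 9E 9F.
Offset 7: leading byte 0xE1 = 11100001 → 3-byte char #3 = E1 A9 92.
Offset 10: leading byte 0xF1 = 11110001 → 4-byte char #4 = F1 BB BA A2.
Offset 14: leading byte 0xF0 = 11110000 → 4-byte char #5 = F0 9F 9A BE.
Offset 18: leading byte 0xDF = 11011111 → 2-byte char #6 = DF A5.
Leading byte 0xDF = 11011111 matches 110xxxxx → 2-byte sequence.
Byte 1: 0xDF = 11011111, payload 11111 (5 bits).
Byte 2: 0xA5 = 10100101 (10xxxxxx ✓), payload 100101.
Concatenate: 11111100101 = 0x7E5 (11 bits → U+07E5).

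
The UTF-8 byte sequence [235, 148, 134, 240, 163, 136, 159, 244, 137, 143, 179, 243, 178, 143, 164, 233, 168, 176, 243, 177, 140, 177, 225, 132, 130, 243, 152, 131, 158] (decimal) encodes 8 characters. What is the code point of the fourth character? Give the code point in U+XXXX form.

U+F23E4

Offset 0: leading byte 0xEB = 11101011 → 3-byte char #1 = EB 94 86.
Offset 3: leading byte 0xF0 = 11110000 → 4-byte char #2 = F0 A3 88 9F.
Offset 7: leading byte 0xF4 = 11110100 → 4-byte char #3 = F4 89 8F B3.
Offset 11: leading byte 0xF3 = 11110011 → 4-byte char #4 = F3 B2 8F A4.
Leading byte 0xF3 = 11110011 matches 11110xxx → 4-byte sequence.
Byte 1: 0xF3 = 11110011, payload 011 (3 bits).
Byte 2: 0xB2 = 10110010 (10xxxxxx ✓), payload 110010.
Byte 3: 0x8F = 10001111 (10xxxxxx ✓), payload 001111.
Byte 4: 0xA4 = 10100100 (10xxxxxx ✓), payload 100100.
Concatenate: 011110010001111100100 = 0xF23E4 (21 bits → U+F23E4).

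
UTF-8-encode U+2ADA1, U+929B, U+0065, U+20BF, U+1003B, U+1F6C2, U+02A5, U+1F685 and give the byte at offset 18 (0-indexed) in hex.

U+2ADA1 → 4-byte form F0 AA B6 A1 at offsets 0–3.
U+929B → 3-byte form E9 8A 9B at offsets 4–6.
U+0065 → 1-byte form 65 at offsets 7–7.
U+20BF → 3-byte form E2 82 BF at offsets 8–10.
U+1003B → 4-byte form F0 90 80 BB at offsets 11–14.
U+1F6C2 → 4-byte form F0 9F 9B 82 at offsets 15–18.
Offset 18 falls in char 6's range; it's byte 4 of F0 9F 9B 82 = 0x82.

0x82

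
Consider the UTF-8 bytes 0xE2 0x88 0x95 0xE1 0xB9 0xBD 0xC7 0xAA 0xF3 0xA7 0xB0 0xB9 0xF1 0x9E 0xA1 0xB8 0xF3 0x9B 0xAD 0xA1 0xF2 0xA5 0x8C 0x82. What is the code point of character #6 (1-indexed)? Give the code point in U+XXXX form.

U+DBB61

Offset 0: leading byte 0xE2 = 11100010 → 3-byte char #1 = E2 88 95.
Offset 3: leading byte 0xE1 = 11100001 → 3-byte char #2 = E1 B9 BD.
Offset 6: leading byte 0xC7 = 11000111 → 2-byte char #3 = C7 AA.
Offset 8: leading byte 0xF3 = 11110011 → 4-byte char #4 = F3 A7 B0 B9.
Offset 12: leading byte 0xF1 = 11110001 → 4-byte char #5 = F1 9E A1 B8.
Offset 16: leading byte 0xF3 = 11110011 → 4-byte char #6 = F3 9B AD A1.
Leading byte 0xF3 = 11110011 matches 11110xxx → 4-byte sequence.
Byte 1: 0xF3 = 11110011, payload 011 (3 bits).
Byte 2: 0x9B = 10011011 (10xxxxxx ✓), payload 011011.
Byte 3: 0xAD = 10101101 (10xxxxxx ✓), payload 101101.
Byte 4: 0xA1 = 10100001 (10xxxxxx ✓), payload 100001.
Concatenate: 011011011101101100001 = 0xDBB61 (21 bits → U+DBB61).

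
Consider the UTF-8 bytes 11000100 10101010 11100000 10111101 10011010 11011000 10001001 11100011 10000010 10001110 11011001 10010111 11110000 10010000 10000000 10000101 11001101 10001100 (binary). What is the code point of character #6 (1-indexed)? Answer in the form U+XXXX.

U+10005

Offset 0: leading byte 0xC4 = 11000100 → 2-byte char #1 = C4 AA.
Offset 2: leading byte 0xE0 = 11100000 → 3-byte char #2 = E0 BD 9A.
Offset 5: leading byte 0xD8 = 11011000 → 2-byte char #3 = D8 89.
Offset 7: leading byte 0xE3 = 11100011 → 3-byte char #4 = E3 82 8E.
Offset 10: leading byte 0xD9 = 11011001 → 2-byte char #5 = D9 97.
Offset 12: leading byte 0xF0 = 11110000 → 4-byte char #6 = F0 90 80 85.
Leading byte 0xF0 = 11110000 matches 11110xxx → 4-byte sequence.
Byte 1: 0xF0 = 11110000, payload 000 (3 bits).
Byte 2: 0x90 = 10010000 (10xxxxxx ✓), payload 010000.
Byte 3: 0x80 = 10000000 (10xxxxxx ✓), payload 000000.
Byte 4: 0x85 = 10000101 (10xxxxxx ✓), payload 000101.
Concatenate: 000010000000000000101 = 0x10005 (21 bits → U+10005).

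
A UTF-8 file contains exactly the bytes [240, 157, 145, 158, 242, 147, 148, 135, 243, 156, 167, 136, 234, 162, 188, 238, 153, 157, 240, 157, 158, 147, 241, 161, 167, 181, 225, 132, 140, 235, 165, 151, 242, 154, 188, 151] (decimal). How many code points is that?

Byte at offset 0: 0xF0 = 11110000 → 4-byte char (#1). Advance 4.
Byte at offset 4: 0xF2 = 11110010 → 4-byte char (#2). Advance 4.
Byte at offset 8: 0xF3 = 11110011 → 4-byte char (#3). Advance 4.
Byte at offset 12: 0xEA = 11101010 → 3-byte char (#4). Advance 3.
Byte at offset 15: 0xEE = 11101110 → 3-byte char (#5). Advance 3.
Byte at offset 18: 0xF0 = 11110000 → 4-byte char (#6). Advance 4.
Byte at offset 22: 0xF1 = 11110001 → 4-byte char (#7). Advance 4.
Byte at offset 26: 0xE1 = 11100001 → 3-byte char (#8). Advance 3.
Byte at offset 29: 0xEB = 11101011 → 3-byte char (#9). Advance 3.
Byte at offset 32: 0xF2 = 11110010 → 4-byte char (#10). Advance 4.
Reached end at offset 36 after 10 code points.

10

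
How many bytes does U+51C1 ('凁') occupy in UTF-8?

U+51C1 = 0x51C1. UTF-8 uses 1 byte below 0x80, 2 below 0x800, 3 below 0x10000, 4 up to 0x10FFFF. 0x51C1 is in U+0800–U+FFFF → 3 bytes.

3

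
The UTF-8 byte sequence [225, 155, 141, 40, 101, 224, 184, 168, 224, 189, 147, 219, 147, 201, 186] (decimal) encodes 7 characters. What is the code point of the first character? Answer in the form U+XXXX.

U+16CD

Offset 0: leading byte 0xE1 = 11100001 → 3-byte char #1 = E1 9B 8D.
Leading byte 0xE1 = 11100001 matches 1110xxxx → 3-byte sequence.
Byte 1: 0xE1 = 11100001, payload 0001 (4 bits).
Byte 2: 0x9B = 10011011 (10xxxxxx ✓), payload 011011.
Byte 3: 0x8D = 10001101 (10xxxxxx ✓), payload 001101.
Concatenate: 0001011011001101 = 0x16CD (16 bits → U+16CD).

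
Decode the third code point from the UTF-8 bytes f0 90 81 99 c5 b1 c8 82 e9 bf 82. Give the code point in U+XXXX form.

U+0202

Offset 0: leading byte 0xF0 = 11110000 → 4-byte char #1 = F0 90 81 99.
Offset 4: leading byte 0xC5 = 11000101 → 2-byte char #2 = C5 B1.
Offset 6: leading byte 0xC8 = 11001000 → 2-byte char #3 = C8 82.
Leading byte 0xC8 = 11001000 matches 110xxxxx → 2-byte sequence.
Byte 1: 0xC8 = 11001000, payload 01000 (5 bits).
Byte 2: 0x82 = 10000010 (10xxxxxx ✓), payload 000010.
Concatenate: 01000000010 = 0x202 (11 bits → U+0202).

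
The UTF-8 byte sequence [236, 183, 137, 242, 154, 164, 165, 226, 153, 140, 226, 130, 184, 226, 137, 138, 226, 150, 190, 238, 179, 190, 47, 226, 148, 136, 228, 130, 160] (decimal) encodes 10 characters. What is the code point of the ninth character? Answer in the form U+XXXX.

Offset 0: leading byte 0xEC = 11101100 → 3-byte char #1 = EC B7 89.
Offset 3: leading byte 0xF2 = 11110010 → 4-byte char #2 = F2 9A A4 A5.
Offset 7: leading byte 0xE2 = 11100010 → 3-byte char #3 = E2 99 8C.
Offset 10: leading byte 0xE2 = 11100010 → 3-byte char #4 = E2 82 B8.
Offset 13: leading byte 0xE2 = 11100010 → 3-byte char #5 = E2 89 8A.
Offset 16: leading byte 0xE2 = 11100010 → 3-byte char #6 = E2 96 BE.
Offset 19: leading byte 0xEE = 11101110 → 3-byte char #7 = EE B3 BE.
Offset 22: leading byte 0x2F = 00101111 → 1-byte char #8 = 2F.
Offset 23: leading byte 0xE2 = 11100010 → 3-byte char #9 = E2 94 88.
Leading byte 0xE2 = 11100010 matches 1110xxxx → 3-byte sequence.
Byte 1: 0xE2 = 11100010, payload 0010 (4 bits).
Byte 2: 0x94 = 10010100 (10xxxxxx ✓), payload 010100.
Byte 3: 0x88 = 10001000 (10xxxxxx ✓), payload 001000.
Concatenate: 0010010100001000 = 0x2508 (16 bits → U+2508).

U+2508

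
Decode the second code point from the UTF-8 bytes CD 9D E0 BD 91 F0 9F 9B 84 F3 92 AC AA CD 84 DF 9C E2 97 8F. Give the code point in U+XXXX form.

Offset 0: leading byte 0xCD = 11001101 → 2-byte char #1 = CD 9D.
Offset 2: leading byte 0xE0 = 11100000 → 3-byte char #2 = E0 BD 91.
Leading byte 0xE0 = 11100000 matches 1110xxxx → 3-byte sequence.
Byte 1: 0xE0 = 11100000, payload 0000 (4 bits).
Byte 2: 0xBD = 10111101 (10xxxxxx ✓), payload 111101.
Byte 3: 0x91 = 10010001 (10xxxxxx ✓), payload 010001.
Concatenate: 0000111101010001 = 0xF51 (16 bits → U+0F51).

U+0F51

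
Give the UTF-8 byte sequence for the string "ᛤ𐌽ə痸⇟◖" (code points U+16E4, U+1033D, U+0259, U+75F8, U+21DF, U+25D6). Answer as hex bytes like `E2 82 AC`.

E1 9B A4 F0 90 8C BD C9 99 E7 97 B8 E2 87 9F E2 97 96

U+16E4: 3-byte form → E1 9B A4.
U+1033D: 4-byte form → F0 90 8C BD.
U+0259: 2-byte form → C9 99.
U+75F8: 3-byte form → E7 97 B8.
U+21DF: 3-byte form → E2 87 9F.
U+25D6: 3-byte form → E2 97 96.
Concatenated (18 bytes): E1 9B A4 F0 90 8C BD C9 99 E7 97 B8 E2 87 9F E2 97 96.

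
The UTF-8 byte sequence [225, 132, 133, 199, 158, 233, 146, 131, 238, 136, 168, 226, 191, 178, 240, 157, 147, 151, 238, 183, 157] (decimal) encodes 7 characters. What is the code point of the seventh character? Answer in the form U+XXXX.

U+EDDD

Offset 0: leading byte 0xE1 = 11100001 → 3-byte char #1 = E1 84 85.
Offset 3: leading byte 0xC7 = 11000111 → 2-byte char #2 = C7 9E.
Offset 5: leading byte 0xE9 = 11101001 → 3-byte char #3 = E9 92 83.
Offset 8: leading byte 0xEE = 11101110 → 3-byte char #4 = EE 88 A8.
Offset 11: leading byte 0xE2 = 11100010 → 3-byte char #5 = E2 BF B2.
Offset 14: leading byte 0xF0 = 11110000 → 4-byte char #6 = F0 9D 93 97.
Offset 18: leading byte 0xEE = 11101110 → 3-byte char #7 = EE B7 9D.
Leading byte 0xEE = 11101110 matches 1110xxxx → 3-byte sequence.
Byte 1: 0xEE = 11101110, payload 1110 (4 bits).
Byte 2: 0xB7 = 10110111 (10xxxxxx ✓), payload 110111.
Byte 3: 0x9D = 10011101 (10xxxxxx ✓), payload 011101.
Concatenate: 1110110111011101 = 0xEDDD (16 bits → U+EDDD).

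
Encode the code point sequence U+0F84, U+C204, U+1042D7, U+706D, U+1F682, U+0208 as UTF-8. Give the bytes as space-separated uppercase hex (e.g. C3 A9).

E0 BE 84 EC 88 84 F4 84 8B 97 E7 81 AD F0 9F 9A 82 C8 88

U+0F84: 3-byte form → E0 BE 84.
U+C204: 3-byte form → EC 88 84.
U+1042D7: 4-byte form → F4 84 8B 97.
U+706D: 3-byte form → E7 81 AD.
U+1F682: 4-byte form → F0 9F 9A 82.
U+0208: 2-byte form → C8 88.
Concatenated (19 bytes): E0 BE 84 EC 88 84 F4 84 8B 97 E7 81 AD F0 9F 9A 82 C8 88.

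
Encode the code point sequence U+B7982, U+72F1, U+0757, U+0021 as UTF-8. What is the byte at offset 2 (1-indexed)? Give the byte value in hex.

1-indexed offset 2 is 0-indexed offset 1.
U+B7982 → 4-byte form F2 B7 A6 82 at offsets 0–3.
Offset 1 falls in char 1's range; it's byte 2 of F2 B7 A6 82 = 0xB7.

0xB7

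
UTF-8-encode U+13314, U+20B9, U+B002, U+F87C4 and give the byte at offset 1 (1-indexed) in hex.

0xF0

1-indexed offset 1 is 0-indexed offset 0.
U+13314 → 4-byte form F0 93 8C 94 at offsets 0–3.
Offset 0 falls in char 1's range; it's byte 1 of F0 93 8C 94 = 0xF0.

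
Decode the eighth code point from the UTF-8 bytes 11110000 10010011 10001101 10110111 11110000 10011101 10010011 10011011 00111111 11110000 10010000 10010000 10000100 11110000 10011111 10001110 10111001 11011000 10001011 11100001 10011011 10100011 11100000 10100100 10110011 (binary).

Offset 0: leading byte 0xF0 = 11110000 → 4-byte char #1 = F0 93 8D B7.
Offset 4: leading byte 0xF0 = 11110000 → 4-byte char #2 = F0 9D 93 9B.
Offset 8: leading byte 0x3F = 00111111 → 1-byte char #3 = 3F.
Offset 9: leading byte 0xF0 = 11110000 → 4-byte char #4 = F0 90 90 84.
Offset 13: leading byte 0xF0 = 11110000 → 4-byte char #5 = F0 9F 8E B9.
Offset 17: leading byte 0xD8 = 11011000 → 2-byte char #6 = D8 8B.
Offset 19: leading byte 0xE1 = 11100001 → 3-byte char #7 = E1 9B A3.
Offset 22: leading byte 0xE0 = 11100000 → 3-byte char #8 = E0 A4 B3.
Leading byte 0xE0 = 11100000 matches 1110xxxx → 3-byte sequence.
Byte 1: 0xE0 = 11100000, payload 0000 (4 bits).
Byte 2: 0xA4 = 10100100 (10xxxxxx ✓), payload 100100.
Byte 3: 0xB3 = 10110011 (10xxxxxx ✓), payload 110011.
Concatenate: 0000100100110011 = 0x933 (16 bits → U+0933).

U+0933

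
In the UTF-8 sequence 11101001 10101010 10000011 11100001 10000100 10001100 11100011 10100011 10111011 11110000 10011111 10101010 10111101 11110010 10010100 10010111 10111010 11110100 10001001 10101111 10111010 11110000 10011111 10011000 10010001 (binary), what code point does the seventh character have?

Offset 0: leading byte 0xE9 = 11101001 → 3-byte char #1 = E9 AA 83.
Offset 3: leading byte 0xE1 = 11100001 → 3-byte char #2 = E1 84 8C.
Offset 6: leading byte 0xE3 = 11100011 → 3-byte char #3 = E3 A3 BB.
Offset 9: leading byte 0xF0 = 11110000 → 4-byte char #4 = F0 9F AA BD.
Offset 13: leading byte 0xF2 = 11110010 → 4-byte char #5 = F2 94 97 BA.
Offset 17: leading byte 0xF4 = 11110100 → 4-byte char #6 = F4 89 AF BA.
Offset 21: leading byte 0xF0 = 11110000 → 4-byte char #7 = F0 9F 98 91.
Leading byte 0xF0 = 11110000 matches 11110xxx → 4-byte sequence.
Byte 1: 0xF0 = 11110000, payload 000 (3 bits).
Byte 2: 0x9F = 10011111 (10xxxxxx ✓), payload 011111.
Byte 3: 0x98 = 10011000 (10xxxxxx ✓), payload 011000.
Byte 4: 0x91 = 10010001 (10xxxxxx ✓), payload 010001.
Concatenate: 000011111011000010001 = 0x1F611 (21 bits → U+1F611).

U+1F611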